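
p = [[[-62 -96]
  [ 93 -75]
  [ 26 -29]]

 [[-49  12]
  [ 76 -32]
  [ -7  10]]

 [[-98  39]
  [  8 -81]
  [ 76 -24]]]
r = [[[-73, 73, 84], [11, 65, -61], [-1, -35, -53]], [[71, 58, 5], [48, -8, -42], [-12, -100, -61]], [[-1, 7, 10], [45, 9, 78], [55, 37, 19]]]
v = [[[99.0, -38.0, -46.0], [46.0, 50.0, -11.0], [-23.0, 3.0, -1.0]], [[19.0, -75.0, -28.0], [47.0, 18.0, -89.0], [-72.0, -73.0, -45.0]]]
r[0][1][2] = -61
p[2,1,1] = -81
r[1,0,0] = 71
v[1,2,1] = -73.0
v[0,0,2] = -46.0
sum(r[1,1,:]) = -2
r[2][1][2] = 78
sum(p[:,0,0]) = -209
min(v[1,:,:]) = -89.0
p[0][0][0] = -62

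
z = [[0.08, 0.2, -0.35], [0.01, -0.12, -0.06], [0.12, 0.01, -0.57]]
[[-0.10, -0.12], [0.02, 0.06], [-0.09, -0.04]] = z@[[0.37, 0.31], [-0.24, -0.5], [0.23, 0.13]]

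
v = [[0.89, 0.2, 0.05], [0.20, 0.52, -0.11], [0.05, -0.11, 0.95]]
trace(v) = 2.36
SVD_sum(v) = [[0.56, 0.13, 0.46],[0.13, 0.03, 0.11],[0.46, 0.11, 0.38]] + [[0.26, 0.21, -0.38], [0.21, 0.16, -0.3], [-0.38, -0.30, 0.55]] + [[0.06,-0.14,-0.03], [-0.14,0.32,0.08], [-0.03,0.08,0.02]]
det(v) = 0.39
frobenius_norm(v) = 1.44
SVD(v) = [[-0.76, -0.52, -0.39], [-0.18, -0.41, 0.89], [-0.63, 0.75, 0.22]] @ diag([0.9788648951468486, 0.9753977019194677, 0.4057374029336836]) @ [[-0.76, -0.18, -0.63], [-0.52, -0.41, 0.75], [-0.39, 0.89, 0.22]]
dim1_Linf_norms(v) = [0.89, 0.52, 0.95]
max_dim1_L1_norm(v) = 1.14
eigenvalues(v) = [0.41, 0.98, 0.98]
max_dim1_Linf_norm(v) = 0.95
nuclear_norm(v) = 2.36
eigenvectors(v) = [[0.39, -0.76, -0.52], [-0.89, -0.18, -0.41], [-0.22, -0.63, 0.75]]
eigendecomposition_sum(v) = [[0.06, -0.14, -0.03], [-0.14, 0.32, 0.08], [-0.03, 0.08, 0.02]] + [[0.56, 0.13, 0.46], [0.13, 0.03, 0.11], [0.46, 0.11, 0.38]] + [[0.26, 0.21, -0.38], [0.21, 0.16, -0.3], [-0.38, -0.30, 0.55]]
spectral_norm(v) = 0.98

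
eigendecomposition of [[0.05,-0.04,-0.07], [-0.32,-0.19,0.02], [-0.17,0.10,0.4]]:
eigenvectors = [[0.11, 0.54, -0.19], [0.99, -0.71, 0.12], [-0.13, 0.46, 0.97]]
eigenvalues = [-0.23, 0.04, 0.45]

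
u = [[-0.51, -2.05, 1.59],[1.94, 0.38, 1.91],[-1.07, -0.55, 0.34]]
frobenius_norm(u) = 4.01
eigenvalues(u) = [(-0.19+2.58j), (-0.19-2.58j), (0.58+0j)]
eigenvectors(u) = [[-0.68+0.00j, (-0.68-0j), -0.48+0.00j], [(-0.04+0.66j), (-0.04-0.66j), (0.68+0j)], [(-0.19-0.25j), -0.19+0.25j, (0.55+0j)]]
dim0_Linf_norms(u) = [1.94, 2.05, 1.91]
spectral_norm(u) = 2.93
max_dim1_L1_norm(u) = 4.23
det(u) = 3.89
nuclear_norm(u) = 6.12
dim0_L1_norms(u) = [3.52, 2.98, 3.84]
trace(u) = 0.21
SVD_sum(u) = [[0.72, -0.68, 1.61], [0.85, -0.80, 1.90], [0.03, -0.03, 0.07]] + [[-1.33, -1.26, 0.07], [1.16, 1.10, -0.06], [-0.85, -0.80, 0.04]] + [[0.10,-0.11,-0.09], [-0.07,0.08,0.07], [-0.25,0.28,0.23]]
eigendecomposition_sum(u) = [[-0.30+1.08j, (-0.97+0.17j), 0.94+0.71j], [(1.03+0.36j), (0.11+0.95j), (0.75-0.87j)], [(-0.48+0.19j), -0.34-0.31j, 0.00+0.55j]] + [[(-0.3-1.08j), (-0.97-0.17j), 0.94-0.71j], [1.03-0.36j, (0.11-0.95j), 0.75+0.87j], [(-0.48-0.19j), (-0.34+0.31j), 0.00-0.55j]] + [[0.09-0.00j, (-0.11-0j), -0.29+0.00j], [-0.13+0.00j, (0.16+0j), (0.41-0j)], [(-0.1+0j), (0.13+0j), 0.34-0.00j]]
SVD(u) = [[-0.65, -0.68, 0.34], [-0.76, 0.59, -0.26], [-0.03, -0.43, -0.9]] @ diag([2.9284634560897027, 2.7003541106989073, 0.49192424536575535]) @ [[-0.38, 0.36, -0.85], [0.73, 0.69, -0.04], [0.57, -0.63, -0.52]]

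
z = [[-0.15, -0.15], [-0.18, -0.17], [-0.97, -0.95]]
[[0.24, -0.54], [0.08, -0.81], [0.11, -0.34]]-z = [[0.39,-0.39], [0.26,-0.64], [1.08,0.61]]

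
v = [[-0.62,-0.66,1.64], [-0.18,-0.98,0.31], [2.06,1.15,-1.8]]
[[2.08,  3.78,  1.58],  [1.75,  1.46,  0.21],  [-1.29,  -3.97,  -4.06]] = v @ [[1.24, 0.41, -1.76], [-1.68, -0.90, 0.23], [1.06, 2.1, 0.39]]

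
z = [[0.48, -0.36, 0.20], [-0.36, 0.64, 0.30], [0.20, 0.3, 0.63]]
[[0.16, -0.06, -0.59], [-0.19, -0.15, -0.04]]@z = [[-0.02, -0.27, -0.36], [-0.05, -0.04, -0.11]]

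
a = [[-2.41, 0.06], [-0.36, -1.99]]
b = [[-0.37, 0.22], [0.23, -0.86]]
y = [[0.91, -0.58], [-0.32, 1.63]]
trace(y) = 2.54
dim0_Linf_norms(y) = [0.91, 1.63]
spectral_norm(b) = 0.95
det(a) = 4.82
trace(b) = -1.23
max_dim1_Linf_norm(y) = 1.63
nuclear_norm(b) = 1.23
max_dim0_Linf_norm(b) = 0.86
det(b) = 0.27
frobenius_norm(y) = 1.98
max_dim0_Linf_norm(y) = 1.63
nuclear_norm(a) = 4.42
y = a @ b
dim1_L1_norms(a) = [2.47, 2.35]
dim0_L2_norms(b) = [0.44, 0.89]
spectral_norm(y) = 1.85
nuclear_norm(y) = 2.55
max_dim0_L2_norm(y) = 1.73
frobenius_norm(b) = 0.99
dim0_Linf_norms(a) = [2.41, 1.99]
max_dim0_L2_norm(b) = 0.89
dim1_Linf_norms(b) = [0.37, 0.86]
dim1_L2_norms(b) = [0.43, 0.89]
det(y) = 1.30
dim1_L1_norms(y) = [1.49, 1.95]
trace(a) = -4.40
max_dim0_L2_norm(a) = 2.44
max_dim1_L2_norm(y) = 1.66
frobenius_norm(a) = 3.15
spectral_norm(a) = 2.47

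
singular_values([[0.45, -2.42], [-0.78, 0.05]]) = [2.47, 0.76]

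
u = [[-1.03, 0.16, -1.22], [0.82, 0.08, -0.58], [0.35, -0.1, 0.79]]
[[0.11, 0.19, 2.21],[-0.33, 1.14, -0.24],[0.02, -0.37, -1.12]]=u @[[-0.29, 0.80, -0.99], [-0.19, 0.75, 0.21], [0.13, -0.73, -0.95]]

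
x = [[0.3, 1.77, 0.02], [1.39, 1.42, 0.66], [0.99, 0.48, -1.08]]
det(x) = 3.24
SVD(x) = [[-0.6, -0.2, -0.78],[-0.73, -0.26, 0.63],[-0.33, 0.94, 0.01]] @ diag([2.722912191930053, 1.3292233190888134, 0.8962223848070234]) @ [[-0.56, -0.83, -0.05], [0.38, -0.20, -0.90], [0.74, -0.52, 0.43]]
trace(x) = 0.64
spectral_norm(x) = 2.72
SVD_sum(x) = [[0.91, 1.35, 0.08], [1.11, 1.64, 0.10], [0.5, 0.74, 0.05]] + [[-0.1, 0.05, 0.24], [-0.13, 0.07, 0.32], [0.48, -0.25, -1.13]] + [[-0.51, 0.36, -0.30], [0.42, -0.3, 0.24], [0.01, -0.01, 0.01]]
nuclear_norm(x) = 4.95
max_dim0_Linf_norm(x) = 1.77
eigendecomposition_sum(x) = [[(0.85+0j),(1.29-0j),(0.23+0j)], [1.14+0.00j,(1.72-0j),(0.31+0j)], [(0.37+0j),0.56-0.00j,(0.1+0j)]] + [[-0.28+0.32j, 0.24-0.11j, (-0.11-0.38j)], [0.13-0.31j, -0.15+0.15j, 0.18+0.26j], [(0.31+0.55j), -0.04-0.40j, (-0.59-0.04j)]] + [[(-0.28-0.32j), (0.24+0.11j), -0.11+0.38j], [0.13+0.31j, (-0.15-0.15j), 0.18-0.26j], [0.31-0.55j, (-0.04+0.4j), (-0.59+0.04j)]]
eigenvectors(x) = [[0.58+0.00j, (-0.17-0.48j), -0.17+0.48j], [0.77+0.00j, (0.25+0.32j), (0.25-0.32j)], [0.25+0.00j, -0.76+0.00j, (-0.76-0j)]]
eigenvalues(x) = [(2.67+0j), (-1.02+0.42j), (-1.02-0.42j)]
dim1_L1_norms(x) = [2.09, 3.47, 2.55]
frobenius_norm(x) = 3.16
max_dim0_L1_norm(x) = 3.67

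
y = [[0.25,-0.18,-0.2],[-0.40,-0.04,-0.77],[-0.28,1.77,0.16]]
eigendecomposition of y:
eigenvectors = [[(-0.87+0j), (0.06-0.15j), 0.06+0.15j], [(-0.09+0j), 0.08-0.54j, 0.08+0.54j], [(0.49+0j), (-0.82+0j), -0.82-0.00j]]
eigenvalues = [(0.35+0j), (0.01+1.12j), (0.01-1.12j)]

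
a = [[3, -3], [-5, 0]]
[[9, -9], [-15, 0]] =a@[[3, 0], [0, 3]]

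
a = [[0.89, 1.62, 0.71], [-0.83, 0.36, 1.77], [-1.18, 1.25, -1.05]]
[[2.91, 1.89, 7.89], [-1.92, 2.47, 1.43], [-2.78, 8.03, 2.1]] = a @ [[2.62, -2.98, 1.49], [0.32, 3.08, 3.72], [0.08, -0.63, 0.75]]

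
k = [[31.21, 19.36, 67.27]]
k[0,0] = 31.21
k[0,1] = 19.36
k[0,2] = 67.27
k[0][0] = 31.21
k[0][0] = 31.21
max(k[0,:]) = 67.27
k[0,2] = 67.27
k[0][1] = 19.36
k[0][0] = 31.21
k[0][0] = 31.21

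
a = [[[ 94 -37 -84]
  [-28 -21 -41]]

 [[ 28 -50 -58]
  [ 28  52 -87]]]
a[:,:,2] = [[-84, -41], [-58, -87]]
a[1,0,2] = -58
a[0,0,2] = -84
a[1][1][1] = 52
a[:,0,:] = [[94, -37, -84], [28, -50, -58]]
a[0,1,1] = -21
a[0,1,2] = -41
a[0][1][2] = -41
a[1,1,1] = 52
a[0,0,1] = -37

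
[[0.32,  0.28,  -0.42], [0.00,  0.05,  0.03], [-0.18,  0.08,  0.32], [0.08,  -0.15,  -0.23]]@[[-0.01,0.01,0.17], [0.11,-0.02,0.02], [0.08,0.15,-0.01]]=[[-0.01, -0.07, 0.06], [0.01, 0.00, 0.0], [0.04, 0.04, -0.03], [-0.04, -0.03, 0.01]]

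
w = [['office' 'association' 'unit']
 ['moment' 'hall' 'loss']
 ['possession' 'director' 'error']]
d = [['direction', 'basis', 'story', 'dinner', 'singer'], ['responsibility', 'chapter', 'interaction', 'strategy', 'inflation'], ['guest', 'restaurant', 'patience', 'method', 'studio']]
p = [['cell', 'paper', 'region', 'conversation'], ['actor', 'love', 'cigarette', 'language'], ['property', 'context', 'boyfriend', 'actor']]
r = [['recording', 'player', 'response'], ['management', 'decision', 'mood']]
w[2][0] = 'possession'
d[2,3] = 'method'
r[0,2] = 'response'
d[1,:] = ['responsibility', 'chapter', 'interaction', 'strategy', 'inflation']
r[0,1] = 'player'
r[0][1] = 'player'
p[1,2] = 'cigarette'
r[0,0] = 'recording'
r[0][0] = 'recording'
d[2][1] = 'restaurant'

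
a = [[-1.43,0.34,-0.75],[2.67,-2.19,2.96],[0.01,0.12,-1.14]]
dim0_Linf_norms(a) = [2.67, 2.19, 2.96]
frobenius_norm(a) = 4.97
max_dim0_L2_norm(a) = 3.26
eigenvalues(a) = [-3.02, -0.82, -0.91]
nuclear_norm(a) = 6.30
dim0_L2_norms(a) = [3.03, 2.22, 3.26]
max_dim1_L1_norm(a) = 7.82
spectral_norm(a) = 4.86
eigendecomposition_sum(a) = [[-0.79,  0.48,  -1.06], [3.26,  -1.96,  4.38], [-0.20,  0.12,  -0.27]] + [[-0.32, -0.07, 0.08], [-3.66, -0.83, 0.87], [-1.4, -0.32, 0.33]] + [[-0.32, -0.06, 0.24],[3.08, 0.6, -2.29],[1.61, 0.32, -1.20]]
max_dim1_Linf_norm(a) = 2.96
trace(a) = -4.76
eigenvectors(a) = [[0.24, -0.08, -0.09], [-0.97, -0.93, 0.88], [0.06, -0.36, 0.46]]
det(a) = -2.27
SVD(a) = [[-0.31, -0.57, 0.76],  [0.94, -0.05, 0.35],  [-0.16, 0.82, 0.55]] @ diag([4.855526607489129, 0.9514643420552769, 0.4922163851015686]) @ [[0.61,-0.45,0.66], [0.74,0.01,-0.68], [-0.30,-0.89,-0.33]]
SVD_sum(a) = [[-0.92,0.68,-0.99], [2.75,-2.04,2.99], [-0.48,0.36,-0.52]] + [[-0.40, -0.0, 0.37], [-0.03, -0.00, 0.03], [0.57, 0.01, -0.53]] + [[-0.11, -0.33, -0.12], [-0.05, -0.15, -0.06], [-0.08, -0.24, -0.09]]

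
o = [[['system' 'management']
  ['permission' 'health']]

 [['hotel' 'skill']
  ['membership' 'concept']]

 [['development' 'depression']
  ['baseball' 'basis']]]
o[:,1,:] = [['permission', 'health'], ['membership', 'concept'], ['baseball', 'basis']]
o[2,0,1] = 'depression'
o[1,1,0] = 'membership'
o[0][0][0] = 'system'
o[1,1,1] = 'concept'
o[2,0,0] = 'development'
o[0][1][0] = 'permission'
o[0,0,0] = 'system'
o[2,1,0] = 'baseball'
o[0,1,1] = 'health'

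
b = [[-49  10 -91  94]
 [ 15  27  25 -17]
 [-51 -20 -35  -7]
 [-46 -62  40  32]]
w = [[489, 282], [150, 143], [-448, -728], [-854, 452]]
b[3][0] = -46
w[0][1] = 282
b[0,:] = [-49, 10, -91, 94]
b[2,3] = -7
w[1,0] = 150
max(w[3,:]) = 452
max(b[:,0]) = 15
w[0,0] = 489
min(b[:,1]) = -62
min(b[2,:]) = -51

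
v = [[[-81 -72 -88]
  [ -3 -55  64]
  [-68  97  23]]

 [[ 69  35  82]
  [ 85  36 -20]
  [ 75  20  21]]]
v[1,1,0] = 85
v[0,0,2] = -88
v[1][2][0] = 75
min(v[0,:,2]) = -88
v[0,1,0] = -3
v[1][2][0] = 75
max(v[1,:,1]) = 36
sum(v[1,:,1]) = 91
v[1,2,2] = 21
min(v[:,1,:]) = -55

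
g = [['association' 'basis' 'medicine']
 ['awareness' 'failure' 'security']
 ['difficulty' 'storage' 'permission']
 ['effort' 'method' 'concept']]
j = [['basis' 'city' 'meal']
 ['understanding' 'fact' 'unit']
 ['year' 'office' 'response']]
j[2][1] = 'office'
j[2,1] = 'office'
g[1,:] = ['awareness', 'failure', 'security']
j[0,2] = 'meal'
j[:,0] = ['basis', 'understanding', 'year']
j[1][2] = 'unit'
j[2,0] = 'year'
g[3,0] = 'effort'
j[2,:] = ['year', 'office', 'response']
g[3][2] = 'concept'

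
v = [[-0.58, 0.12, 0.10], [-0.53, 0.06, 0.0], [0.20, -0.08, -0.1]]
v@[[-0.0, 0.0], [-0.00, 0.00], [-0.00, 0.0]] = [[0.00, 0.0], [0.0, 0.00], [0.0, 0.00]]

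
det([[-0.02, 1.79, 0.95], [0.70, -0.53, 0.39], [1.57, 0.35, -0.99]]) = 3.352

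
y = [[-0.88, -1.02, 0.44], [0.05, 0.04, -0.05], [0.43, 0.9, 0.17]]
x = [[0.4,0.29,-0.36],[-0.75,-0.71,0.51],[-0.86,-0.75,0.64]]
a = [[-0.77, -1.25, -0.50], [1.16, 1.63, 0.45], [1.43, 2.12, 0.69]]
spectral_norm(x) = 1.84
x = a @ y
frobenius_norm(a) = 3.69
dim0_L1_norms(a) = [3.36, 5.0, 1.64]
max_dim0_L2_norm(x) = 1.21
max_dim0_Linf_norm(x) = 0.86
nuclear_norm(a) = 3.84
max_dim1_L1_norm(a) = 4.24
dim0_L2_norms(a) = [2.0, 2.95, 0.96]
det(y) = -0.00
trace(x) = 0.33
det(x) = 0.00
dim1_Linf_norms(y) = [1.02, 0.05, 0.9]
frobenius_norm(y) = 1.74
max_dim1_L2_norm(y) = 1.42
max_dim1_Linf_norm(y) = 1.02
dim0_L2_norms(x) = [1.21, 1.07, 0.89]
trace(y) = -0.67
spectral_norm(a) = 3.69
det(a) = 0.00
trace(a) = 1.55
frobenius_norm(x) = 1.85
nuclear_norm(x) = 1.96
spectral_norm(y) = 1.68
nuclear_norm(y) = 2.14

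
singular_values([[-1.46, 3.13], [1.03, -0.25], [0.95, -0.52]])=[3.64, 1.0]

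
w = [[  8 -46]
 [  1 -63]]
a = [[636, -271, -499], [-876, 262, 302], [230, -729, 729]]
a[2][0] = 230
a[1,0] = -876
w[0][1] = -46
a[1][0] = -876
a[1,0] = -876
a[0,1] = -271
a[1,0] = -876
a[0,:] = [636, -271, -499]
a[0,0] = 636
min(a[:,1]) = -729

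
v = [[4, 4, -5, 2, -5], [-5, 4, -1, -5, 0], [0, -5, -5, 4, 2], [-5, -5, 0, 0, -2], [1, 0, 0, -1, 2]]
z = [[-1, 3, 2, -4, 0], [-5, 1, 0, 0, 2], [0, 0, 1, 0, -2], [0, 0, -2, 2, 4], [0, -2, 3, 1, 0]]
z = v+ [[-5, -1, 7, -6, 5], [0, -3, 1, 5, 2], [0, 5, 6, -4, -4], [5, 5, -2, 2, 6], [-1, -2, 3, 2, -2]]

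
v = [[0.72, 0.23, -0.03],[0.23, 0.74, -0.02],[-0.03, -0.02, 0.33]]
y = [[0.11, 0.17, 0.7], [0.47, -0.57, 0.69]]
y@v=[[0.10, 0.14, 0.22], [0.19, -0.33, 0.22]]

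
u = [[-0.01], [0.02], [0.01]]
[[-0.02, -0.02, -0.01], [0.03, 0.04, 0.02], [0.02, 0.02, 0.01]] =u @ [[1.62, 2.12, 0.75]]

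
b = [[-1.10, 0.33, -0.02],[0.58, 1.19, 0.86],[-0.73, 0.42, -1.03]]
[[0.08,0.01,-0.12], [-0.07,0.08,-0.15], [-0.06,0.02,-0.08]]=b@[[-0.1, 0.01, 0.07], [-0.08, 0.06, -0.14], [0.10, 0.00, -0.03]]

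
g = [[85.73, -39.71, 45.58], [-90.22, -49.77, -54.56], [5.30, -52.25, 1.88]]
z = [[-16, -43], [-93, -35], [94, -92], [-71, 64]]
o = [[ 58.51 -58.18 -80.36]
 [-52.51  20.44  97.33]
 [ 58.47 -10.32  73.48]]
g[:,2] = [45.58, -54.56, 1.88]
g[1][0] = -90.22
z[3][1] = 64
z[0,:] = [-16, -43]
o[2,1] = -10.32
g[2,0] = 5.3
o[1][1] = 20.44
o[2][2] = 73.48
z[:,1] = [-43, -35, -92, 64]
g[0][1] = -39.71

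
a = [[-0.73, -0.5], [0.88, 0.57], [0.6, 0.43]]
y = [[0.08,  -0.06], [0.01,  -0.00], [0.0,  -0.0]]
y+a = [[-0.65, -0.56], [0.89, 0.57], [0.60, 0.43]]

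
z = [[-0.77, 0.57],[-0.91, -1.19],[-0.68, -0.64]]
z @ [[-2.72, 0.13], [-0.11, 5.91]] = [[2.03, 3.27], [2.61, -7.15], [1.92, -3.87]]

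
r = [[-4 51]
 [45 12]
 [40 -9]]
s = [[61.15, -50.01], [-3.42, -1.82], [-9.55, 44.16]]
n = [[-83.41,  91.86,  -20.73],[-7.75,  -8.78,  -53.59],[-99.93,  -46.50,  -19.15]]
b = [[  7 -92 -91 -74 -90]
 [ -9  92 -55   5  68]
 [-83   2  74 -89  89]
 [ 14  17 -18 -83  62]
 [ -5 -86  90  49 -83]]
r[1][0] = 45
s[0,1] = -50.01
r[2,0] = 40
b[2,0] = -83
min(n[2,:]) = -99.93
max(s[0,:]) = 61.15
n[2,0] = -99.93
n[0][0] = -83.41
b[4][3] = 49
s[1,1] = -1.82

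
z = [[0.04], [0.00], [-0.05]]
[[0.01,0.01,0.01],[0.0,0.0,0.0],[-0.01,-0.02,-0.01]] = z@[[0.15, 0.35, 0.28]]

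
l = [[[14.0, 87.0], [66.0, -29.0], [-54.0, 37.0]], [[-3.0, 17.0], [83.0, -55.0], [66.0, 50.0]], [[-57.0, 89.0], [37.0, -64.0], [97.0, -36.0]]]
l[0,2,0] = -54.0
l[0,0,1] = 87.0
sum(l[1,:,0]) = 146.0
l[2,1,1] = -64.0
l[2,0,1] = 89.0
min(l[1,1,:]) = -55.0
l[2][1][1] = -64.0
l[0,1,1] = -29.0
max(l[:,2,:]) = 97.0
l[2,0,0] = -57.0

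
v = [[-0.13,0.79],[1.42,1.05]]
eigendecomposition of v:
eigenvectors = [[-0.79, -0.40], [0.62, -0.92]]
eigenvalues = [-0.75, 1.67]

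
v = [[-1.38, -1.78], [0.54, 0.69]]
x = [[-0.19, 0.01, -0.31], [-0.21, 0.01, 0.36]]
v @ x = [[0.64,  -0.03,  -0.21],[-0.25,  0.01,  0.08]]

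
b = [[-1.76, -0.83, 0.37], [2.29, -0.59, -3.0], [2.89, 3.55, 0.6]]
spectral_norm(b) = 5.09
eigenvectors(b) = [[(0.61+0j), 0.13-0.15j, 0.13+0.15j], [(-0.65+0j), -0.72+0.00j, -0.72-0.00j], [(0.46+0j), (0.1+0.65j), 0.10-0.65j]]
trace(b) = -1.75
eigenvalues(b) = [(-0.59+0j), (-0.58+3.18j), (-0.58-3.18j)]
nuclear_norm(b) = 9.13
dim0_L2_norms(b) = [4.09, 3.69, 3.08]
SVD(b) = [[-0.38, 0.09, 0.92], [0.36, -0.9, 0.24], [0.85, 0.42, 0.31]] @ diag([5.092494185973928, 3.7136371024058086, 0.3249652865410485]) @ [[0.78,  0.61,  -0.14], [-0.27,  0.53,  0.81], [-0.57,  0.59,  -0.58]]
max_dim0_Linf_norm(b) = 3.55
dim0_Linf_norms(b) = [2.89, 3.55, 3.0]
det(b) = -6.15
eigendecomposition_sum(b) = [[(-0.62-0j), (-0.13-0j), (-0.15+0j)], [0.67+0.00j, 0.14+0.00j, (0.16-0j)], [-0.48-0.00j, -0.10-0.00j, (-0.11+0j)]] + [[(-0.57-0.2j), -0.35-0.44j, (0.26-0.36j)], [(0.81+2j), (-0.37+1.97j), (-1.58+0.15j)], [1.68-1.02j, 1.83+0.05j, 0.36+1.40j]] + [[(-0.57+0.2j), (-0.35+0.44j), (0.26+0.36j)], [0.81-2.00j, (-0.37-1.97j), -1.58-0.15j], [1.68+1.02j, 1.83-0.05j, (0.36-1.4j)]]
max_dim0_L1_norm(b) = 6.94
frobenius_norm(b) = 6.31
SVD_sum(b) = [[-1.50, -1.18, 0.27], [1.42, 1.13, -0.26], [3.37, 2.67, -0.6]] + [[-0.09,0.18,0.27],[0.91,-1.76,-2.7],[-0.43,0.82,1.26]] + [[-0.17, 0.18, -0.17], [-0.04, 0.05, -0.04], [-0.06, 0.06, -0.06]]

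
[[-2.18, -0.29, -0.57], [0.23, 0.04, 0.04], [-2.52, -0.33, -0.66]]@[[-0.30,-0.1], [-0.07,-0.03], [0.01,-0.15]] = [[0.67, 0.31], [-0.07, -0.03], [0.77, 0.36]]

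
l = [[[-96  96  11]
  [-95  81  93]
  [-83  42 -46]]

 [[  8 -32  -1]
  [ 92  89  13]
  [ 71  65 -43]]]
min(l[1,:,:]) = -43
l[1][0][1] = -32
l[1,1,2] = 13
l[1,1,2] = 13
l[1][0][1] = -32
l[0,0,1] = 96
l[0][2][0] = -83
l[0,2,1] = 42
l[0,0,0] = -96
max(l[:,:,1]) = 96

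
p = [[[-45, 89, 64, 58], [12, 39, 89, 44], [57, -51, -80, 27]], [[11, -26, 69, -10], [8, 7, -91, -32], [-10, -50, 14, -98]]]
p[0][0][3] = 58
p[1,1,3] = -32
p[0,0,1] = 89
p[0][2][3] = 27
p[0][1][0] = 12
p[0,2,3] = 27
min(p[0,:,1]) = -51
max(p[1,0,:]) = 69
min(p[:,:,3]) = -98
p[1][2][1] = -50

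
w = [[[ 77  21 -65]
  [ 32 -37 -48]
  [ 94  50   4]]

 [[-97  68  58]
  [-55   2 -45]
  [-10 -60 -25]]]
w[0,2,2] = 4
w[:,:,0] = [[77, 32, 94], [-97, -55, -10]]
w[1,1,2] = -45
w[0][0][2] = -65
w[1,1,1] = 2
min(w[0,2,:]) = 4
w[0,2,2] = 4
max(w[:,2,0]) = 94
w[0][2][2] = 4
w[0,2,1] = 50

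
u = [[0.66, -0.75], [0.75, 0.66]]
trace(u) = 1.32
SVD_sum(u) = [[0.00, -0.75], [0.00, 0.66]] + [[0.66, 0.00], [0.75, 0.00]]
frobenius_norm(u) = 1.41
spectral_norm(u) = 1.00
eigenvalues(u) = [(0.66+0.75j), (0.66-0.75j)]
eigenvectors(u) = [[(0.71+0j),0.71-0.00j], [0.00-0.71j,0.00+0.71j]]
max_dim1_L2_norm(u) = 1.0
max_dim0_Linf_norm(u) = 0.75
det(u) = 1.00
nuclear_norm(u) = 2.00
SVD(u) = [[-0.75, -0.66], [0.66, -0.75]] @ diag([0.9990495483208028, 0.9990495483208026]) @ [[0.00,1.0], [-1.0,-0.00]]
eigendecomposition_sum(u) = [[(0.33+0.37j), (-0.38+0.33j)], [(0.37-0.33j), 0.33+0.37j]] + [[0.33-0.37j, -0.38-0.33j],[0.37+0.33j, (0.33-0.37j)]]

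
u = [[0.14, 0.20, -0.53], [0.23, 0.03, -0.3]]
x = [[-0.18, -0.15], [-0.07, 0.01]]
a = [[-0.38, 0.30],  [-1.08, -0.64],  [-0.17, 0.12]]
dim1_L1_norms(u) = [0.87, 0.56]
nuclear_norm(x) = 0.29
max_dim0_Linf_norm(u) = 0.53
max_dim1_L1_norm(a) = 1.72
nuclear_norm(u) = 0.83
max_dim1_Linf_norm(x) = 0.18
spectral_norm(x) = 0.24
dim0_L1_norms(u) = [0.37, 0.23, 0.83]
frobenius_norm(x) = 0.24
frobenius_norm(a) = 1.36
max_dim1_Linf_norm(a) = 1.08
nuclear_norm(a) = 1.76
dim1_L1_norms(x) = [0.33, 0.08]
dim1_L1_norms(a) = [0.68, 1.72, 0.29]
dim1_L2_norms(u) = [0.58, 0.38]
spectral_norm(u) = 0.68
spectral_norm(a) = 1.27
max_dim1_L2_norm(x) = 0.23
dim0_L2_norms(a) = [1.16, 0.72]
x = u @ a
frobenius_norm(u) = 0.70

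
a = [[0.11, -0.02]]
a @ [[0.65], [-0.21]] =[[0.08]]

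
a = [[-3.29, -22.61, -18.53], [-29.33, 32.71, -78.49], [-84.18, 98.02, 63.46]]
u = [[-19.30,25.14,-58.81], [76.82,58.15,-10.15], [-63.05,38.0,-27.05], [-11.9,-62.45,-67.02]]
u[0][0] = -19.3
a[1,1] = 32.71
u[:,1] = [25.14, 58.15, 38.0, -62.45]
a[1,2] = -78.49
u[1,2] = -10.15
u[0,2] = -58.81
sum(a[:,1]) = 108.12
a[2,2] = 63.46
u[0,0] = -19.3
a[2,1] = 98.02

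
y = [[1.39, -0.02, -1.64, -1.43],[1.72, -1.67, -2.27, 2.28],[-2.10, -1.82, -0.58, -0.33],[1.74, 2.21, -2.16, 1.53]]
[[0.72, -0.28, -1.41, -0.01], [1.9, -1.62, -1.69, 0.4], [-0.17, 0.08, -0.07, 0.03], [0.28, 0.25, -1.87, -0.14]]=y @[[0.45,-0.4,-0.12,0.08], [-0.40,0.46,-0.06,-0.13], [-0.12,-0.06,0.73,0.03], [0.08,-0.13,0.03,0.05]]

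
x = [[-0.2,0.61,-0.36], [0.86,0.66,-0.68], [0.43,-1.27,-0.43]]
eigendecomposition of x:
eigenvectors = [[(0.26+0.12j), (0.26-0.12j), (-0.39+0j)],  [0.29-0.05j, (0.29+0.05j), (-0.8+0j)],  [(0.91+0j), (0.91-0j), (0.45+0j)]]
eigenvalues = [(-0.72+0.13j), (-0.72-0.13j), (1.46+0j)]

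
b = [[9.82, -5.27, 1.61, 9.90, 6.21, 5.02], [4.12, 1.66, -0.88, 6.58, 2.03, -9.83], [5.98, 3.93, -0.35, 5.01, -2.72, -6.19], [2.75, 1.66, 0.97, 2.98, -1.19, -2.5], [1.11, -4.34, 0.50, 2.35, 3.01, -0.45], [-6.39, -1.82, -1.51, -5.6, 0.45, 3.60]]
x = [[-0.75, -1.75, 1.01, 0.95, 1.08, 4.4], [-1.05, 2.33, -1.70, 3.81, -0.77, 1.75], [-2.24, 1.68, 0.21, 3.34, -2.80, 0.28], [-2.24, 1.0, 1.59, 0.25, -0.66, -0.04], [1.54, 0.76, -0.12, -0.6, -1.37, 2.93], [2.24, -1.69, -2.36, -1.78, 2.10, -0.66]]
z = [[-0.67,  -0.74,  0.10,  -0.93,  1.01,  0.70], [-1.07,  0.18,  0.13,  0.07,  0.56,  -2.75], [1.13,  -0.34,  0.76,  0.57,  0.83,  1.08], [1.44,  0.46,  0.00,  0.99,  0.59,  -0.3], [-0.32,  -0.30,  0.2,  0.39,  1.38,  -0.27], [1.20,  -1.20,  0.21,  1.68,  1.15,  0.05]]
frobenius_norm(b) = 27.00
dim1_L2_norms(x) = [5.11, 5.25, 5.19, 3.01, 3.71, 4.63]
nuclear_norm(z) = 10.98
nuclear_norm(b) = 46.39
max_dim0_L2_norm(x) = 5.61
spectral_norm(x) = 8.14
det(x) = 426.42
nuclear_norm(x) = 22.69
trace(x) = 0.01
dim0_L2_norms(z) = [2.55, 1.56, 0.83, 2.27, 2.37, 3.06]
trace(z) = 2.69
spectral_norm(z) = 3.70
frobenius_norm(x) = 11.18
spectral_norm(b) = 21.29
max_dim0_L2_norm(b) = 14.57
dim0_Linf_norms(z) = [1.44, 1.2, 0.76, 1.68, 1.38, 2.75]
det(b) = -2349.84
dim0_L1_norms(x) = [10.06, 9.21, 6.99, 10.73, 8.78, 10.06]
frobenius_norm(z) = 5.45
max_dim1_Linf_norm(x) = 4.4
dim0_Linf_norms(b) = [9.82, 5.27, 1.61, 9.9, 6.21, 9.83]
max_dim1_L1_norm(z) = 5.49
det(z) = -5.54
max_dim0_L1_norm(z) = 5.83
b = x @ z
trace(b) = 20.72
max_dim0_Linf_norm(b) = 9.9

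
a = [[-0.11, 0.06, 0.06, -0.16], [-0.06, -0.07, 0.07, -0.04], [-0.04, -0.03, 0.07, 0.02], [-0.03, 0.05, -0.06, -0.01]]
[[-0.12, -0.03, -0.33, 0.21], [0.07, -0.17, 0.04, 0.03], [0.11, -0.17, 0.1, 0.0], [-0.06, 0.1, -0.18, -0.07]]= a @ [[-0.58, 0.85, 1.16, 1.19],[-0.6, 0.65, -1.07, 0.76],[0.6, -1.41, 1.31, 1.41],[1.12, -0.66, 1.33, -1.29]]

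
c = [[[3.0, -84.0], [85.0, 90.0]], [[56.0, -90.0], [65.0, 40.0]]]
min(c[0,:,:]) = -84.0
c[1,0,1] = -90.0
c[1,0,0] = 56.0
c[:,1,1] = [90.0, 40.0]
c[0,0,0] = 3.0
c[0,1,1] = 90.0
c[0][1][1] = 90.0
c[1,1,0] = 65.0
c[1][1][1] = 40.0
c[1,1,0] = 65.0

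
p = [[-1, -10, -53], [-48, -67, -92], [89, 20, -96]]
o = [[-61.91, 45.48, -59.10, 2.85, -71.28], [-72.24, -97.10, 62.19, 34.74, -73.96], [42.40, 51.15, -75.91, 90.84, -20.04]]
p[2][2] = -96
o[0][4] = -71.28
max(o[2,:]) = 90.84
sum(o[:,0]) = -91.74999999999997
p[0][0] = -1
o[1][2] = 62.19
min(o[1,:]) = -97.1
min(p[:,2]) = -96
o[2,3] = 90.84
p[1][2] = -92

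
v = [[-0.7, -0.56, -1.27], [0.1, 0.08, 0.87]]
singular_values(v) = [1.75, 0.35]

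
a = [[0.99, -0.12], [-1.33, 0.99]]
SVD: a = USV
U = [[-0.49, 0.87],[0.87, 0.49]]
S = [1.89, 0.44]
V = [[-0.87, 0.49], [0.49, 0.87]]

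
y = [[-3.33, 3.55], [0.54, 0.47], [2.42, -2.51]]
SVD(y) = [[-0.81, -0.04],[0.01, -1.00],[0.58, -0.04]] @ diag([5.987261543893041, 0.7163094338479129]) @ [[0.69,-0.73], [-0.73,-0.69]]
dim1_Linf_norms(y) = [3.55, 0.54, 2.51]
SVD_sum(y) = [[-3.35,  3.53], [0.02,  -0.02], [2.40,  -2.53]] + [[0.02, 0.02], [0.52, 0.49], [0.02, 0.02]]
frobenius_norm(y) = 6.03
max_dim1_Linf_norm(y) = 3.55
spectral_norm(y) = 5.99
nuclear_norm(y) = 6.70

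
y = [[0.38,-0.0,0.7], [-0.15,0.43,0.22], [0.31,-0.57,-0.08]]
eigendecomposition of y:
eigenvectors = [[-0.89+0.00j, 0.77+0.00j, (0.77-0j)], [(0.13+0j), (0.48+0.02j), (0.48-0.02j)], [(-0.44+0j), -0.41+0.04j, (-0.41-0.04j)]]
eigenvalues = [(0.72+0j), 0.04j, -0.04j]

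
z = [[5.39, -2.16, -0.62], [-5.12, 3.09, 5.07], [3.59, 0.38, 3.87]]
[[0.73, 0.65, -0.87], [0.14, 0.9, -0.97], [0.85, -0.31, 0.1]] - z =[[-4.66, 2.81, -0.25],[5.26, -2.19, -6.04],[-2.74, -0.69, -3.77]]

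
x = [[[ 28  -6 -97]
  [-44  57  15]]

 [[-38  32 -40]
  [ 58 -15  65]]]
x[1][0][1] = 32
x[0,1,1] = 57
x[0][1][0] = -44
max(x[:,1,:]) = 65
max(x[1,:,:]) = 65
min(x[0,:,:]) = -97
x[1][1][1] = -15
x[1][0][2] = -40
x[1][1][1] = -15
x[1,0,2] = -40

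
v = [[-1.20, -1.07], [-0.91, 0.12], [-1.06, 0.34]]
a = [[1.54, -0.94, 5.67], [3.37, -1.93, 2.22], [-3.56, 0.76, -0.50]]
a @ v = [[-7.00, 0.17], [-4.64, -3.08], [4.11, 3.73]]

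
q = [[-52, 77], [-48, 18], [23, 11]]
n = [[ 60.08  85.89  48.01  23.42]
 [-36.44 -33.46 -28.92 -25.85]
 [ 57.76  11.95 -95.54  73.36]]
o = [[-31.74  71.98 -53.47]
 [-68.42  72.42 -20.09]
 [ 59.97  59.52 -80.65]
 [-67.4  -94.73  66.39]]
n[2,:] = [57.76, 11.95, -95.54, 73.36]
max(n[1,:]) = -25.85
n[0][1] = 85.89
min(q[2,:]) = 11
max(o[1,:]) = 72.42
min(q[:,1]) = 11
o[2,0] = 59.97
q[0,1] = 77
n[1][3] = -25.85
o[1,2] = -20.09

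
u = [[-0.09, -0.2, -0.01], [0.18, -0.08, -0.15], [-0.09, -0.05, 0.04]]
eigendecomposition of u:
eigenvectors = [[(-0.73+0j),(-0.73-0j),(0.55+0j)], [(0.12+0.57j),0.12-0.57j,-0.27+0.00j], [(-0.31-0.18j),-0.31+0.18j,(0.79+0j)]]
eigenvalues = [(-0.06+0.15j), (-0.06-0.15j), (-0+0j)]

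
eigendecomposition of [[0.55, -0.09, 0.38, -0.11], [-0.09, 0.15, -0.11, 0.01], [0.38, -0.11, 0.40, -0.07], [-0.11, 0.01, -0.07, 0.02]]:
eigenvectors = [[-0.75, 0.41, -0.47, 0.22], [0.18, 0.85, 0.49, 0.05], [-0.62, -0.29, 0.73, -0.02], [0.14, -0.14, 0.1, 0.97]]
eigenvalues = [0.91, 0.14, 0.07, -0.0]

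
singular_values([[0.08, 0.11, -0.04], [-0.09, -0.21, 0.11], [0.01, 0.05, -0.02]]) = [0.29, 0.03, 0.01]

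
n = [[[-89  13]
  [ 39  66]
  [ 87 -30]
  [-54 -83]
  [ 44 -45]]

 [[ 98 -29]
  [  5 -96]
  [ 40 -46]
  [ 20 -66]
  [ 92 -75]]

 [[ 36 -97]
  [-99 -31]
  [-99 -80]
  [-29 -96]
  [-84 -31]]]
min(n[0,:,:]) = -89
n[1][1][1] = -96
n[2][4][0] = -84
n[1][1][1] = -96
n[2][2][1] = -80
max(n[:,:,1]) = 66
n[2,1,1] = -31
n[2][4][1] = -31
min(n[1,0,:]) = -29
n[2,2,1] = -80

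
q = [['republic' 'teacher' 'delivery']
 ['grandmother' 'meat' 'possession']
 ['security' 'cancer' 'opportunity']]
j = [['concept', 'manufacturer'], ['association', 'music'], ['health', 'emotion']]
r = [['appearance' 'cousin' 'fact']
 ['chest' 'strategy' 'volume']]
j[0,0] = 'concept'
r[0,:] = ['appearance', 'cousin', 'fact']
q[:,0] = ['republic', 'grandmother', 'security']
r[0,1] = 'cousin'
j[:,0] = ['concept', 'association', 'health']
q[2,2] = 'opportunity'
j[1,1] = 'music'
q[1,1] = 'meat'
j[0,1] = 'manufacturer'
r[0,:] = ['appearance', 'cousin', 'fact']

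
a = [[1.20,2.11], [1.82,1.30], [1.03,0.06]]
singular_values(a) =[3.31, 1.01]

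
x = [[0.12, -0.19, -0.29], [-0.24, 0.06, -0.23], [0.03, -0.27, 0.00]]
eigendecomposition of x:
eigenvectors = [[0.06-0.44j, 0.06+0.44j, (0.59+0j)],  [(0.64+0j), 0.64-0.00j, (0.65+0j)],  [-0.60+0.18j, (-0.6-0.18j), (0.48+0j)]]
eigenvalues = [(0.25+0.1j), (0.25-0.1j), (-0.33+0j)]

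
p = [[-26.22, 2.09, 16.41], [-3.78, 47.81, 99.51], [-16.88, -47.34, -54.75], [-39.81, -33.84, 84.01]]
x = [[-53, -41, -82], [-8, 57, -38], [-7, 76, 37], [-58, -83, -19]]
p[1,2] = 99.51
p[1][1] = 47.81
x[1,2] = -38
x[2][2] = 37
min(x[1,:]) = -38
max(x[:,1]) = 76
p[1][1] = 47.81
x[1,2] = -38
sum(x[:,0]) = -126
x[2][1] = 76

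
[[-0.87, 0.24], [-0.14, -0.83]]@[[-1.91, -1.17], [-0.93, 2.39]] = [[1.44, 1.59], [1.04, -1.82]]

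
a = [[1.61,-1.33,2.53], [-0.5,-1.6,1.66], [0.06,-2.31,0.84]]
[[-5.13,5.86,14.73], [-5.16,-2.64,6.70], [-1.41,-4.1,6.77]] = a @ [[1.39, 3.01, 2.69], [-0.51, 2.47, -1.69], [-3.18, 1.7, 3.22]]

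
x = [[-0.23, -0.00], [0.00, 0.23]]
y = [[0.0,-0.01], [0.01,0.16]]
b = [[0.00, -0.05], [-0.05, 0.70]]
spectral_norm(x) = 0.23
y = b @ x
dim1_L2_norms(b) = [0.05, 0.7]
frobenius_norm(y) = 0.16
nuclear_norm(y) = 0.16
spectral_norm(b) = 0.70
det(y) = 0.00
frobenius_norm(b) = 0.70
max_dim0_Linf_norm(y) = 0.16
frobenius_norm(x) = 0.33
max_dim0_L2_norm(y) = 0.16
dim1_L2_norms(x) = [0.23, 0.23]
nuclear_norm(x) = 0.46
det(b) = -0.00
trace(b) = 0.70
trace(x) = 0.00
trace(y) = 0.16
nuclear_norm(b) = 0.71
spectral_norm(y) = 0.16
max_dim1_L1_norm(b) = 0.75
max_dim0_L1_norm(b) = 0.75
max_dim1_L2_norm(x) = 0.23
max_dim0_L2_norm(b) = 0.7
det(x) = -0.05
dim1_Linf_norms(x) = [0.23, 0.23]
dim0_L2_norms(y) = [0.01, 0.16]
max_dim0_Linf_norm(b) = 0.7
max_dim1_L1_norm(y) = 0.17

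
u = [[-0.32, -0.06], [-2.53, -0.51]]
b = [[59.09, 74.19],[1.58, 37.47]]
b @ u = [[-206.61, -41.38], [-95.3, -19.20]]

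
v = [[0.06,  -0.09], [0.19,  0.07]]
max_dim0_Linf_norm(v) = 0.19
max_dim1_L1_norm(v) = 0.26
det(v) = 0.02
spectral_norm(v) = 0.20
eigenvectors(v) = [[(0.02-0.57j), (0.02+0.57j)], [-0.82+0.00j, -0.82-0.00j]]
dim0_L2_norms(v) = [0.2, 0.11]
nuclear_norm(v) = 0.31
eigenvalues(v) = [(0.06+0.13j), (0.06-0.13j)]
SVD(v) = [[-0.17,  -0.99], [-0.99,  0.17]] @ diag([0.20460286850993578, 0.10410411229872685]) @ [[-0.96, -0.26],[-0.26, 0.96]]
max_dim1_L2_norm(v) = 0.2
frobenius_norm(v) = 0.23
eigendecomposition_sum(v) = [[0.03+0.07j, -0.04+0.02j], [0.10-0.05j, 0.04+0.06j]] + [[(0.03-0.07j), (-0.04-0.02j)], [0.10+0.05j, 0.04-0.06j]]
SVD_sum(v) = [[0.03, 0.01],[0.19, 0.05]] + [[0.03, -0.10], [-0.00, 0.02]]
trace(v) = 0.13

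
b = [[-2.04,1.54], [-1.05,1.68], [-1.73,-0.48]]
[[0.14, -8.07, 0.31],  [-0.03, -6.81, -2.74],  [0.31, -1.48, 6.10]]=b @ [[-0.15, 1.69, -2.62],[-0.11, -3.00, -3.27]]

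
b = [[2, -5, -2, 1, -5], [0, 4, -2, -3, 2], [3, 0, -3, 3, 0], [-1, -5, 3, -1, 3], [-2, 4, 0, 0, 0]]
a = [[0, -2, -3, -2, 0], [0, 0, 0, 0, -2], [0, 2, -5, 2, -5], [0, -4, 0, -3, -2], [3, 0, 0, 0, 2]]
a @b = [[-7, 2, 7, -1, -10], [4, -8, 0, 0, 0], [-7, -22, 17, -23, 10], [7, -9, -1, 15, -17], [2, -7, -6, 3, -15]]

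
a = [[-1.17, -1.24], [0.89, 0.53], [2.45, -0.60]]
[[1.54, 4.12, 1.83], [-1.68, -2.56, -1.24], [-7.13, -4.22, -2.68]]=a @ [[-2.61,  -2.06,  -1.18],  [1.22,  -1.38,  -0.36]]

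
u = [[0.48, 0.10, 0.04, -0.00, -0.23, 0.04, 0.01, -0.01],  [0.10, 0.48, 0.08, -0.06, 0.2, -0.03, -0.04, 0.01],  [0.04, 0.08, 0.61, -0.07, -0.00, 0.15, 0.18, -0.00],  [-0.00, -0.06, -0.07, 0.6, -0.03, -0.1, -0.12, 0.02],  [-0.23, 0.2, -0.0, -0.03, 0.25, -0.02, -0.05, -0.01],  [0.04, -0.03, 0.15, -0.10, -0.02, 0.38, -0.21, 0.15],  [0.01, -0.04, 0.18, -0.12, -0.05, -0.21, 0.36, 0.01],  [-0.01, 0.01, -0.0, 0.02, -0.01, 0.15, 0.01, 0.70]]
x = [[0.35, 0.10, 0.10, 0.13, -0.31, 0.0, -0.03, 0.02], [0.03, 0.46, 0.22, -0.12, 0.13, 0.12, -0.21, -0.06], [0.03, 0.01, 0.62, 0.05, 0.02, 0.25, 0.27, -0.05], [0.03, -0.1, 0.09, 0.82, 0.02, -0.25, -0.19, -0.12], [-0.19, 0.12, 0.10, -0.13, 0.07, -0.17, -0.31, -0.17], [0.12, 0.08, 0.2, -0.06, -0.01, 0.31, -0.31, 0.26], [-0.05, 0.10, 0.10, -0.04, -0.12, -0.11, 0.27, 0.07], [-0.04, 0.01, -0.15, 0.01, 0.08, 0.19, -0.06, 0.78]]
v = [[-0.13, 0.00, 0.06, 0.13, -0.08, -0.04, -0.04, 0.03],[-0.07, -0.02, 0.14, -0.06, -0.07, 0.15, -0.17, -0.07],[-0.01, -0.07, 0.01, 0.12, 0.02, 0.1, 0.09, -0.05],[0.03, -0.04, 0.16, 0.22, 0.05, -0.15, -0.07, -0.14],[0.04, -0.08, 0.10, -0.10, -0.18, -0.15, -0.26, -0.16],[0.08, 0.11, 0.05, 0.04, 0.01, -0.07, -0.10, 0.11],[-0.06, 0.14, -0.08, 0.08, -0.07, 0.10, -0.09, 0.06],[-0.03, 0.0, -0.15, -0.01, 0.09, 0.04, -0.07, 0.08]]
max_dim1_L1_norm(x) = 1.62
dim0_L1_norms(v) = [0.45, 0.46, 0.75, 0.76, 0.57, 0.8, 0.89, 0.7]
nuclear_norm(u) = 3.87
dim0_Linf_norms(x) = [0.35, 0.46, 0.62, 0.82, 0.31, 0.31, 0.31, 0.78]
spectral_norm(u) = 0.83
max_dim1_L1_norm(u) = 1.13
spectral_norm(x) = 1.00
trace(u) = 3.86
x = v + u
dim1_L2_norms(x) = [0.51, 0.6, 0.73, 0.9, 0.49, 0.57, 0.36, 0.82]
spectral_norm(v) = 0.50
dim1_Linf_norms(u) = [0.48, 0.48, 0.61, 0.6, 0.25, 0.38, 0.36, 0.7]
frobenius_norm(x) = 1.82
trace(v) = -0.18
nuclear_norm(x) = 4.49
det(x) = -0.00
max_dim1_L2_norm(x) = 0.9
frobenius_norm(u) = 1.60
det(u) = -0.00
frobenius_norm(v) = 0.80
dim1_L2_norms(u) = [0.54, 0.54, 0.66, 0.63, 0.4, 0.5, 0.47, 0.72]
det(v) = -0.00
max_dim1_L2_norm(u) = 0.72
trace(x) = 3.68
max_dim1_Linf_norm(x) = 0.82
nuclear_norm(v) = 1.97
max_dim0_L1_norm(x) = 1.65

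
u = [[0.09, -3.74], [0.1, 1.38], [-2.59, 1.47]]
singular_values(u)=[4.4, 2.34]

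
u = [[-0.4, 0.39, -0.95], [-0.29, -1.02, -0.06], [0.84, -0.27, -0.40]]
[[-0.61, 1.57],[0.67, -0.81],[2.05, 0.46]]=u @ [[1.8, 0.16], [-1.13, 0.83], [-0.58, -1.38]]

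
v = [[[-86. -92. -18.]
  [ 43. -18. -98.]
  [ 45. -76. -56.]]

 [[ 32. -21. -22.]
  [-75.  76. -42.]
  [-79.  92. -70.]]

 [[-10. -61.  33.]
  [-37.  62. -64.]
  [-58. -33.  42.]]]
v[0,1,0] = 43.0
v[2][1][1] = 62.0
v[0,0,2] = -18.0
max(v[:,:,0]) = 45.0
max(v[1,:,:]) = 92.0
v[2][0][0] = -10.0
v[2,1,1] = 62.0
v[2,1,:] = [-37.0, 62.0, -64.0]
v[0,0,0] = -86.0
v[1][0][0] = 32.0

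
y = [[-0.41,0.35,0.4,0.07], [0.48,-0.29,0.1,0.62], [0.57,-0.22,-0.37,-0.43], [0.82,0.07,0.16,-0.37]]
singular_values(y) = [1.28, 0.83, 0.61, 0.0]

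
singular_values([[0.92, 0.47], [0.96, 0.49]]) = [1.49, 0.0]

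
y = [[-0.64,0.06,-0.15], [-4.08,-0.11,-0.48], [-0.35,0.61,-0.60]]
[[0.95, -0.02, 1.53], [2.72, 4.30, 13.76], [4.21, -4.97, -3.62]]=y@[[-0.02, -1.63, -4.00], [1.2, -3.47, -2.43], [-5.78, 5.7, 5.89]]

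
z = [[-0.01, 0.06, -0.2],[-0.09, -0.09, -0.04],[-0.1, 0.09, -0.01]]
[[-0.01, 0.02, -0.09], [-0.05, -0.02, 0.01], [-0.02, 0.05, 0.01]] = z @ [[0.37, -0.15, -0.21], [0.18, 0.36, -0.09], [0.09, 0.02, 0.42]]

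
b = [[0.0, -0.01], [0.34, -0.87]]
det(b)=0.003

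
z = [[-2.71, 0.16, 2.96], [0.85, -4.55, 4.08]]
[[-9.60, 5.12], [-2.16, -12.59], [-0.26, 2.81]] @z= [[30.37, -24.83, -7.53], [-4.85, 56.94, -57.76], [3.09, -12.83, 10.70]]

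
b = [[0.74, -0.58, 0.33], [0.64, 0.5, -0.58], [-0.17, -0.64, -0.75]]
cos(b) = [[0.90, 0.45, -0.17], [-0.44, 0.85, -0.15], [0.2, -0.1, 0.59]]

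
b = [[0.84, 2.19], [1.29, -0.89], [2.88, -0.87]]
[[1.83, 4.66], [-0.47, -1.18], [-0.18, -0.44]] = b @ [[0.17, 0.44], [0.77, 1.96]]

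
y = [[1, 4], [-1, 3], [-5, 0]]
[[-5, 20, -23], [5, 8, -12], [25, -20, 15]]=y @ [[-5, 4, -3], [0, 4, -5]]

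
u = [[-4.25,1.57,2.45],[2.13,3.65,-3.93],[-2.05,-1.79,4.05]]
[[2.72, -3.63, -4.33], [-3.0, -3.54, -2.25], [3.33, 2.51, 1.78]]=u @ [[-0.12, 1.13, 1.46],[0.13, -0.66, -0.38],[0.82, 0.9, 1.01]]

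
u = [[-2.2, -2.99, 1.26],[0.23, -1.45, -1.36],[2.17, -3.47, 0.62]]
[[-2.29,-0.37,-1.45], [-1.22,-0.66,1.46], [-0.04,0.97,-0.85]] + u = [[-4.49, -3.36, -0.19],[-0.99, -2.11, 0.10],[2.13, -2.5, -0.23]]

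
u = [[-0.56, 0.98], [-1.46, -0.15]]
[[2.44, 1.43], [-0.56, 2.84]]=u@ [[0.12, -1.98], [2.56, 0.33]]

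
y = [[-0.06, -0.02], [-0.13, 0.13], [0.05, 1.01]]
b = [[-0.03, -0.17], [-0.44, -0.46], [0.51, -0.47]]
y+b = [[-0.09, -0.19], [-0.57, -0.33], [0.56, 0.54]]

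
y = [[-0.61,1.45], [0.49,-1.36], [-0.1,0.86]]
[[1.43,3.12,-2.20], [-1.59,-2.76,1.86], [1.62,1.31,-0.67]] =y @ [[2.95, -2.05, 2.41], [2.23, 1.29, -0.50]]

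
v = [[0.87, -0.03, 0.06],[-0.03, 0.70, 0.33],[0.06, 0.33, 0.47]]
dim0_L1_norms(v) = [0.96, 1.06, 0.86]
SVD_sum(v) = [[0.03,0.13,0.09],  [0.13,0.59,0.43],  [0.09,0.43,0.32]] + [[0.84, -0.17, -0.01],  [-0.17, 0.03, 0.0],  [-0.01, 0.0, 0.00]] + [[0.0, 0.01, -0.02],[0.01, 0.08, -0.11],[-0.02, -0.11, 0.15]]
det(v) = 0.19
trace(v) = 2.04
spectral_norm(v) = 0.94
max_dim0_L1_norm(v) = 1.06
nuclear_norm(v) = 2.04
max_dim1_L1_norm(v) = 1.06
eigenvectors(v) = [[-0.1, -0.98, 0.17], [-0.57, 0.20, 0.79], [0.81, 0.02, 0.58]]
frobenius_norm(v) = 1.30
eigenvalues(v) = [0.23, 0.88, 0.94]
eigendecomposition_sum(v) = [[0.0, 0.01, -0.02], [0.01, 0.08, -0.11], [-0.02, -0.11, 0.15]] + [[0.84, -0.17, -0.01], [-0.17, 0.03, 0.00], [-0.01, 0.00, 0.0]] + [[0.03, 0.13, 0.09], [0.13, 0.59, 0.43], [0.09, 0.43, 0.32]]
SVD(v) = [[-0.17, 0.98, -0.10], [-0.79, -0.20, -0.57], [-0.58, -0.02, 0.81]] @ diag([0.9362317225121143, 0.8750852808889791, 0.22868299659890623]) @ [[-0.17, -0.79, -0.58],  [0.98, -0.20, -0.02],  [-0.10, -0.57, 0.81]]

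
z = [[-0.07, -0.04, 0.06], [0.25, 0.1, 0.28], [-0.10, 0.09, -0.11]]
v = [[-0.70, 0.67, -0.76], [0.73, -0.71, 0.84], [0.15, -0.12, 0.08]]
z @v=[[0.03,  -0.03,  0.02], [-0.06,  0.06,  -0.08], [0.12,  -0.12,  0.14]]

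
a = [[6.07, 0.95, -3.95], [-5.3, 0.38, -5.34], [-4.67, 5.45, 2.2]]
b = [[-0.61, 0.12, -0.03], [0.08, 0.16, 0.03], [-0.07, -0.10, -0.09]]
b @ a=[[-4.20, -0.7, 1.7], [-0.50, 0.30, -1.1], [0.53, -0.60, 0.61]]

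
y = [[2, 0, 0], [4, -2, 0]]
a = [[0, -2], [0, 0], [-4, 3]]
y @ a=[[0, -4], [0, -8]]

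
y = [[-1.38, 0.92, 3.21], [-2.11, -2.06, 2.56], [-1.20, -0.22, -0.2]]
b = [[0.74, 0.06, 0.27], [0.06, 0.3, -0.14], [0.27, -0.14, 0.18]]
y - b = [[-2.12, 0.86, 2.94], [-2.17, -2.36, 2.7], [-1.47, -0.08, -0.38]]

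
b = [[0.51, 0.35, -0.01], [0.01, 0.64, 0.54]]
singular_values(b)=[0.9, 0.52]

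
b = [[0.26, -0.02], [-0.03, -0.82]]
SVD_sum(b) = [[-0.00, -0.01],[-0.03, -0.82]] + [[0.26, -0.01],[-0.00, 0.0]]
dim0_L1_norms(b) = [0.29, 0.84]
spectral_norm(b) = 0.82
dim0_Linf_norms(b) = [0.26, 0.82]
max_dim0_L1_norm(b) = 0.84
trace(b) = -0.56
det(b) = -0.21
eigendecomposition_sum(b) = [[0.26, -0.00], [-0.01, 0.00]] + [[-0.00, -0.02], [-0.02, -0.82]]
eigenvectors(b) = [[1.0, 0.02], [-0.03, 1.0]]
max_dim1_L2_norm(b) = 0.82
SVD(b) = [[0.01,1.00], [1.0,-0.01]] @ diag([0.8206230332436649, 0.2605337546460471]) @ [[-0.03, -1.0], [1.00, -0.03]]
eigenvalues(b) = [0.26, -0.82]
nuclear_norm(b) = 1.08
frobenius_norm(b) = 0.86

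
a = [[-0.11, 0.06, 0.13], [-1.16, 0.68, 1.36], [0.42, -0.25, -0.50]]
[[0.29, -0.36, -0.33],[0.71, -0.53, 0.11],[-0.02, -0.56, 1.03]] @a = [[0.25, -0.14, -0.29], [0.58, -0.35, -0.68], [1.08, -0.64, -1.28]]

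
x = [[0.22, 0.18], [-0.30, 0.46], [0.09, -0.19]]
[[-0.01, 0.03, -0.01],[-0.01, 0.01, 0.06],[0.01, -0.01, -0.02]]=x @ [[0.00, 0.09, -0.09], [-0.03, 0.08, 0.07]]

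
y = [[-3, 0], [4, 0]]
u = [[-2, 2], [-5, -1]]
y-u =[[-1, -2], [9, 1]]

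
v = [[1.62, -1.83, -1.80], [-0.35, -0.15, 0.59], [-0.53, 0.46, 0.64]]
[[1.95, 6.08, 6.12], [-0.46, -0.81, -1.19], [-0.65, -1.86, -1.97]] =v @ [[-1.7, 0.01, 0.15], [-0.65, -1.57, -1.06], [-1.95, -1.77, -2.19]]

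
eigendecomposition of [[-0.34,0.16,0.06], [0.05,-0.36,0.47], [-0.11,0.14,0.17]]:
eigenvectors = [[0.56,  -0.85,  0.24],[-0.79,  -0.53,  0.61],[0.24,  -0.05,  0.76]]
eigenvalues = [-0.54, -0.24, 0.25]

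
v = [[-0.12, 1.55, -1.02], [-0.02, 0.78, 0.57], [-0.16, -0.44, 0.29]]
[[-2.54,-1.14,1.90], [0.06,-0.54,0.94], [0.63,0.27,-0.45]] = v @ [[0.46, 0.3, -0.44], [-0.80, -0.70, 1.19], [1.22, 0.02, -0.0]]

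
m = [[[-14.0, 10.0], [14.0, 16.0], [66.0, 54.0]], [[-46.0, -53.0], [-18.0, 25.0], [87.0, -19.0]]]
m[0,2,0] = 66.0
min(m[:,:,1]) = -53.0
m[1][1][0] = -18.0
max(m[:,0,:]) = 10.0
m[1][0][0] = -46.0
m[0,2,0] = 66.0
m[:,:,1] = [[10.0, 16.0, 54.0], [-53.0, 25.0, -19.0]]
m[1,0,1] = -53.0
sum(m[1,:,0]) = 23.0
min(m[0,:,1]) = 10.0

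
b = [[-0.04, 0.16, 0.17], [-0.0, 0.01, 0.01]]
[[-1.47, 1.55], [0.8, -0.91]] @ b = [[0.06,-0.22,-0.23], [-0.03,0.12,0.13]]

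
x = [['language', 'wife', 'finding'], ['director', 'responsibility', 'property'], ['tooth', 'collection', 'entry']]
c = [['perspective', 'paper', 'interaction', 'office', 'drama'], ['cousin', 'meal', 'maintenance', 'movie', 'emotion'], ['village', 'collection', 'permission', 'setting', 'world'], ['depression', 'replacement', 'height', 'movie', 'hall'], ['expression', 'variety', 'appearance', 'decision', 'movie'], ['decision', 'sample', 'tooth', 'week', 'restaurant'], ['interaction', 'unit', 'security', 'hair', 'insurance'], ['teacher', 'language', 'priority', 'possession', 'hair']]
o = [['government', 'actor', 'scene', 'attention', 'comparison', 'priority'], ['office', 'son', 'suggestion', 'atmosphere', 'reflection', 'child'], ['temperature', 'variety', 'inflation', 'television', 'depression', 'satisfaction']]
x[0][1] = 'wife'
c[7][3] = 'possession'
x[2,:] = ['tooth', 'collection', 'entry']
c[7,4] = 'hair'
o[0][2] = 'scene'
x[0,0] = 'language'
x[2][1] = 'collection'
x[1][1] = 'responsibility'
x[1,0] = 'director'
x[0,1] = 'wife'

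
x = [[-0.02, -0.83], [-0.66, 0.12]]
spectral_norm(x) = 0.85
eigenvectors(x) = [[-0.78, 0.71], [-0.63, -0.70]]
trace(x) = 0.10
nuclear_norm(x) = 1.50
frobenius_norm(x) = 1.07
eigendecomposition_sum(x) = [[-0.38, -0.39],[-0.31, -0.31]] + [[0.36, -0.44], [-0.35, 0.43]]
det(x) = -0.55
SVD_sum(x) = [[0.18, -0.79], [-0.06, 0.25]] + [[-0.2,-0.04], [-0.6,-0.13]]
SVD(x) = [[-0.95, 0.31], [0.31, 0.95]] @ diag([0.8468967788105576, 0.6496659495773974]) @ [[-0.22, 0.98], [-0.98, -0.22]]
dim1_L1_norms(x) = [0.85, 0.78]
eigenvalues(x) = [-0.69, 0.79]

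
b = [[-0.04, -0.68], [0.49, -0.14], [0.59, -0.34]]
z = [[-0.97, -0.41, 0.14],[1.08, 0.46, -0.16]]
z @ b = [[-0.08, 0.67], [0.09, -0.74]]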